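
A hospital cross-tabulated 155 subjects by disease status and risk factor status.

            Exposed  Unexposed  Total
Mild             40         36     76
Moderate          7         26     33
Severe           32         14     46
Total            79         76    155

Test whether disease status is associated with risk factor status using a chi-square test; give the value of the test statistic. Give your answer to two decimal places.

18.14

Grand total N = 155.
Expected counts (row total × column total / N):
  Mild, Exposed: 76×79/155 = 38.735
  Mild, Unexposed: 76×76/155 = 37.265
  Moderate, Exposed: 33×79/155 = 16.819
  Moderate, Unexposed: 33×76/155 = 16.181
  Severe, Exposed: 46×79/155 = 23.445
  Severe, Unexposed: 46×76/155 = 22.555
Contributions (O − E)²/E:
  (40 − 38.735)²/38.735 = 0.0413
  (36 − 37.265)²/37.265 = 0.0429
  (7 − 16.819)²/16.819 = 5.7324
  (26 − 16.181)²/16.181 = 5.9584
  (32 − 23.445)²/23.445 = 3.1217
  (14 − 22.555)²/22.555 = 3.2449
χ² = 0.0413 + 0.0429 + 5.7324 + 5.9584 + 3.1217 + 3.2449 = 18.14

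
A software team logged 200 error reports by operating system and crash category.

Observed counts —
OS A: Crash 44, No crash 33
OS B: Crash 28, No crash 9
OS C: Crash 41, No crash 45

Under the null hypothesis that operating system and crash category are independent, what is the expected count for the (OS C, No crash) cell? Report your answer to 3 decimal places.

Row total (OS C) = 86; column total (No crash) = 87; grand total N = 200.
Expected count = (row total × column total) / N = 86 × 87 / 200 = 37.410.

37.410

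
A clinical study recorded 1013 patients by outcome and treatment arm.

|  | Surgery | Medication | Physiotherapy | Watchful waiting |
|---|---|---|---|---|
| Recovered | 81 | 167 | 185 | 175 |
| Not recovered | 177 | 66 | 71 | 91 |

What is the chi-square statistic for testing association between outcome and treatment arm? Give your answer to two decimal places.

Row totals: 608, 405. Column totals: 258, 233, 256, 266. Grand total N = 1013.
Expected counts (row total × column total / N):
  Recovered, Surgery: 608×258/1013 = 154.851
  Recovered, Medication: 608×233/1013 = 139.846
  Recovered, Physiotherapy: 608×256/1013 = 153.651
  Recovered, Watchful waiting: 608×266/1013 = 159.653
  Not recovered, Surgery: 405×258/1013 = 103.149
  Not recovered, Medication: 405×233/1013 = 93.154
  Not recovered, Physiotherapy: 405×256/1013 = 102.349
  Not recovered, Watchful waiting: 405×266/1013 = 106.347
Contributions (O − E)²/E:
  (81 − 154.851)²/154.851 = 35.2208
  (167 − 139.846)²/139.846 = 5.2725
  (185 − 153.651)²/153.651 = 6.3961
  (175 − 159.653)²/159.653 = 1.4753
  (177 − 103.149)²/103.149 = 52.8747
  (66 − 93.154)²/93.154 = 7.9153
  (71 − 102.349)²/102.349 = 9.6020
  (91 − 106.347)²/106.347 = 2.2147
χ² = 35.2208 + 5.2725 + 6.3961 + 1.4753 + 52.8747 + 7.9153 + 9.6020 + 2.2147 = 120.97

120.97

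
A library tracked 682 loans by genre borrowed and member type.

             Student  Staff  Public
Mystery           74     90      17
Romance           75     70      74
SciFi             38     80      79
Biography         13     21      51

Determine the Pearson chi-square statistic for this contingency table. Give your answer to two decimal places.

Row totals: 181, 219, 197, 85. Column totals: 200, 261, 221. Grand total N = 682.
Expected counts (row total × column total / N):
  Mystery, Student: 181×200/682 = 53.0792
  Mystery, Staff: 181×261/682 = 69.2683
  Mystery, Public: 181×221/682 = 58.6525
  Romance, Student: 219×200/682 = 64.2229
  Romance, Staff: 219×261/682 = 83.8109
  Romance, Public: 219×221/682 = 70.9663
  SciFi, Student: 197×200/682 = 57.7713
  SciFi, Staff: 197×261/682 = 75.3915
  SciFi, Public: 197×221/682 = 63.8372
  Biography, Student: 85×200/682 = 24.9267
  Biography, Staff: 85×261/682 = 32.5293
  Biography, Public: 85×221/682 = 27.5440
Contributions (O − E)²/E:
  (74 − 53.0792)²/53.0792 = 8.2458
  (90 − 69.2683)²/69.2683 = 6.2049
  (17 − 58.6525)²/58.6525 = 29.5798
  (75 − 64.2229)²/64.2229 = 1.8085
  (70 − 83.8109)²/83.8109 = 2.2758
  (74 − 70.9663)²/70.9663 = 0.1297
  (38 − 57.7713)²/57.7713 = 6.7664
  (80 − 75.3915)²/75.3915 = 0.2817
  (79 − 63.8372)²/63.8372 = 3.6015
  (13 − 24.9267)²/24.9267 = 5.7066
  (21 − 32.5293)²/32.5293 = 4.0863
  (51 − 27.5440)²/27.5440 = 19.9747
χ² = 8.2458 + 6.2049 + 29.5798 + 1.8085 + 2.2758 + 0.1297 + 6.7664 + 0.2817 + 3.6015 + 5.7066 + 4.0863 + 19.9747 = 88.66

88.66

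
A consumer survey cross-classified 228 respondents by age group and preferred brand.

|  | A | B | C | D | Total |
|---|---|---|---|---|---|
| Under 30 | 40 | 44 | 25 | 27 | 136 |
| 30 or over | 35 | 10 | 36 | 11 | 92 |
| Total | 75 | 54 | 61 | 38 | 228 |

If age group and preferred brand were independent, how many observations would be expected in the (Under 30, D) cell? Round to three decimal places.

22.667

Row total (Under 30) = 136; column total (D) = 38; grand total N = 228.
Expected count = (row total × column total) / N = 136 × 38 / 228 = 22.667.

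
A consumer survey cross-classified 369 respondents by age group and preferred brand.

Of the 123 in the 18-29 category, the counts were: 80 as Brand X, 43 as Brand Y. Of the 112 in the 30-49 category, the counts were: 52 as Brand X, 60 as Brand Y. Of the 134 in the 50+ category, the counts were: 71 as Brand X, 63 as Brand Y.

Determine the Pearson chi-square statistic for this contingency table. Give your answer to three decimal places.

8.555

Row totals: 123, 112, 134. Column totals: 203, 166. Grand total N = 369.
Expected counts (row total × column total / N):
  18-29, Brand X: 123×203/369 = 67.6667
  18-29, Brand Y: 123×166/369 = 55.3333
  30-49, Brand X: 112×203/369 = 61.6152
  30-49, Brand Y: 112×166/369 = 50.3848
  50+, Brand X: 134×203/369 = 73.7182
  50+, Brand Y: 134×166/369 = 60.2818
Contributions (O − E)²/E:
  (80 − 67.6667)²/67.6667 = 2.2479
  (43 − 55.3333)²/55.3333 = 2.7490
  (52 − 61.6152)²/61.6152 = 1.5005
  (60 − 50.3848)²/50.3848 = 1.8349
  (71 − 73.7182)²/73.7182 = 0.1002
  (63 − 60.2818)²/60.2818 = 0.1226
χ² = 2.2479 + 2.7490 + 1.5005 + 1.8349 + 0.1002 + 0.1226 = 8.555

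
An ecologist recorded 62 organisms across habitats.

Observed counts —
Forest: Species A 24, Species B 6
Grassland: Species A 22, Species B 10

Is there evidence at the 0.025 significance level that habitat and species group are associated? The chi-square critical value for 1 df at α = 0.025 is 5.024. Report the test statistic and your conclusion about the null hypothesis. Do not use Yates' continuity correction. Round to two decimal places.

1.02; fail to reject H₀

Row totals: 30, 32. Column totals: 46, 16. Grand total N = 62.
Expected counts (row total × column total / N):
  Forest, Species A: 30×46/62 = 22.258
  Forest, Species B: 30×16/62 = 7.742
  Grassland, Species A: 32×46/62 = 23.742
  Grassland, Species B: 32×16/62 = 8.258
Contributions (O − E)²/E:
  (24 − 22.258)²/22.258 = 0.1363
  (6 − 7.742)²/7.742 = 0.3920
  (22 − 23.742)²/23.742 = 0.1278
  (10 − 8.258)²/8.258 = 0.3675
χ² = 0.1363 + 0.3920 + 0.1278 + 0.3675 = 1.02
df = (2−1)(2−1) = 1. Since 1.02 < 5.024, fail to reject the null hypothesis of independence at α = 0.025.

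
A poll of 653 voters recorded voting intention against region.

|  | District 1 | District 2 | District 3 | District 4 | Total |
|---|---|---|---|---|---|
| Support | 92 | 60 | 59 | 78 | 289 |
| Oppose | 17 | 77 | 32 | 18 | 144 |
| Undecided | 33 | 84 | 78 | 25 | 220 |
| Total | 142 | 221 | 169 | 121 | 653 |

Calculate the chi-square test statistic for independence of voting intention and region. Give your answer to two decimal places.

88.86

Grand total N = 653.
Expected counts (row total × column total / N):
  Support, District 1: 289×142/653 = 62.845
  Support, District 2: 289×221/653 = 97.809
  Support, District 3: 289×169/653 = 74.795
  Support, District 4: 289×121/653 = 53.551
  Oppose, District 1: 144×142/653 = 31.314
  Oppose, District 2: 144×221/653 = 48.735
  Oppose, District 3: 144×169/653 = 37.268
  Oppose, District 4: 144×121/653 = 26.683
  Undecided, District 1: 220×142/653 = 47.841
  Undecided, District 2: 220×221/653 = 74.456
  Undecided, District 3: 220×169/653 = 56.937
  Undecided, District 4: 220×121/653 = 40.766
Contributions (O − E)²/E:
  (92 − 62.845)²/62.845 = 13.5256
  (60 − 97.809)²/97.809 = 14.6154
  (59 − 74.795)²/74.795 = 3.3355
  (78 − 53.551)²/53.551 = 11.1623
  (17 − 31.314)²/31.314 = 6.5431
  (77 − 48.735)²/48.735 = 16.3929
  (32 − 37.268)²/37.268 = 0.7447
  (18 − 26.683)²/26.683 = 2.8256
  (33 − 47.841)²/47.841 = 4.6039
  (84 − 74.456)²/74.456 = 1.2234
  (78 − 56.937)²/56.937 = 7.7919
  (25 − 40.766)²/40.766 = 6.0974
χ² = 13.5256 + 14.6154 + 3.3355 + 11.1623 + 6.5431 + 16.3929 + 0.7447 + 2.8256 + 4.6039 + 1.2234 + 7.7919 + 6.0974 = 88.86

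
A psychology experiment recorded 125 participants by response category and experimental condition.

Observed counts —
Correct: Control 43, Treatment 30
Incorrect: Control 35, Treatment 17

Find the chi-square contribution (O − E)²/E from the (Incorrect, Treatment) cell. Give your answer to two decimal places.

0.33

Row total (Incorrect) = 52; column total (Treatment) = 47; N = 125.
Expected count E = 52 × 47 / 125 = 19.552.
Contribution = (O − E)²/E = (17 − 19.552)² / 19.552 = 0.33.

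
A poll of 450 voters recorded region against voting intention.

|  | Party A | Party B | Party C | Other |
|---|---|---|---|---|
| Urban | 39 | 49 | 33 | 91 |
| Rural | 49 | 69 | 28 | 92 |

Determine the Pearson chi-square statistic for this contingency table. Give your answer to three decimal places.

3.451

Row totals: 212, 238. Column totals: 88, 118, 61, 183. Grand total N = 450.
Expected counts (row total × column total / N):
  Urban, Party A: 212×88/450 = 41.4578
  Urban, Party B: 212×118/450 = 55.5911
  Urban, Party C: 212×61/450 = 28.7378
  Urban, Other: 212×183/450 = 86.2133
  Rural, Party A: 238×88/450 = 46.5422
  Rural, Party B: 238×118/450 = 62.4089
  Rural, Party C: 238×61/450 = 32.2622
  Rural, Other: 238×183/450 = 96.7867
Contributions (O − E)²/E:
  (39 − 41.4578)²/41.4578 = 0.1457
  (49 − 55.5911)²/55.5911 = 0.7815
  (33 − 28.7378)²/28.7378 = 0.6321
  (91 − 86.2133)²/86.2133 = 0.2658
  (49 − 46.5422)²/46.5422 = 0.1298
  (69 − 62.4089)²/62.4089 = 0.6961
  (28 − 32.2622)²/32.2622 = 0.5631
  (92 − 96.7867)²/96.7867 = 0.2367
χ² = 0.1457 + 0.7815 + 0.6321 + 0.2658 + 0.1298 + 0.6961 + 0.5631 + 0.2367 = 3.451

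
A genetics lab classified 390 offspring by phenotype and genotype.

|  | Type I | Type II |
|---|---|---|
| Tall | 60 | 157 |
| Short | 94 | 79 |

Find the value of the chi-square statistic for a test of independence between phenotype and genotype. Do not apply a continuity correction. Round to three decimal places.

28.687

Row totals: 217, 173. Column totals: 154, 236. Grand total N = 390.
Expected counts (row total × column total / N):
  Tall, Type I: 217×154/390 = 85.6872
  Tall, Type II: 217×236/390 = 131.3128
  Short, Type I: 173×154/390 = 68.3128
  Short, Type II: 173×236/390 = 104.6872
Contributions (O − E)²/E:
  (60 − 85.6872)²/85.6872 = 7.7005
  (157 − 131.3128)²/131.3128 = 5.0249
  (94 − 68.3128)²/68.3128 = 9.6590
  (79 − 104.6872)²/104.6872 = 6.3029
χ² = 7.7005 + 5.0249 + 9.6590 + 6.3029 = 28.687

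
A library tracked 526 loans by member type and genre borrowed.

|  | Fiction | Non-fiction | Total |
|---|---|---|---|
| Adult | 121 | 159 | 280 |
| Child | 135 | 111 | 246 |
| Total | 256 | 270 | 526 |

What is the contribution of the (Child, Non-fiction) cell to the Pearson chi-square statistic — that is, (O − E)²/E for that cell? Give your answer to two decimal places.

Row total (Child) = 246; column total (Non-fiction) = 270; N = 526.
Expected count E = 246 × 270 / 526 = 126.274.
Contribution = (O − E)²/E = (111 − 126.274)² / 126.274 = 1.85.

1.85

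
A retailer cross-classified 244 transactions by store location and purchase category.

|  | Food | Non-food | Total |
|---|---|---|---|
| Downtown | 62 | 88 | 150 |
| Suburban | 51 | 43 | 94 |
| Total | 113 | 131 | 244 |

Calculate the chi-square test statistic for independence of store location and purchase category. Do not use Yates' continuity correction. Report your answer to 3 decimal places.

3.881

Grand total N = 244.
Expected counts (row total × column total / N):
  Downtown, Food: 150×113/244 = 69.4672
  Downtown, Non-food: 150×131/244 = 80.5328
  Suburban, Food: 94×113/244 = 43.5328
  Suburban, Non-food: 94×131/244 = 50.4672
Contributions (O − E)²/E:
  (62 − 69.4672)²/69.4672 = 0.8027
  (88 − 80.5328)²/80.5328 = 0.6924
  (51 − 43.5328)²/43.5328 = 1.2809
  (43 − 50.4672)²/50.4672 = 1.1049
χ² = 0.8027 + 0.6924 + 1.2809 + 1.1049 = 3.881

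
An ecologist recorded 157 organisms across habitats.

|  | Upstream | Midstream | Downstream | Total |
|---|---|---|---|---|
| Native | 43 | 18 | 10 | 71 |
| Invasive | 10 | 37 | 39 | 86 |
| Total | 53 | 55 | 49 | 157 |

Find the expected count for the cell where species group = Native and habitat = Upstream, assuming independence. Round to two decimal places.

Row total (Native) = 71; column total (Upstream) = 53; grand total N = 157.
Expected count = (row total × column total) / N = 71 × 53 / 157 = 23.97.

23.97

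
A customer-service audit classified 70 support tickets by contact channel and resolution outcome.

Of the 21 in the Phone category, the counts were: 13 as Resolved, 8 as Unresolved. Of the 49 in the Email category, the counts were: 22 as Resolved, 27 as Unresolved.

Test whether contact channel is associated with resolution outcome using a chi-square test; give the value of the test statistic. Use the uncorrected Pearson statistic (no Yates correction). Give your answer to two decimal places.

Row totals: 21, 49. Column totals: 35, 35. Grand total N = 70.
Expected counts (row total × column total / N):
  Phone, Resolved: 21×35/70 = 10.500
  Phone, Unresolved: 21×35/70 = 10.500
  Email, Resolved: 49×35/70 = 24.500
  Email, Unresolved: 49×35/70 = 24.500
Contributions (O − E)²/E:
  (13 − 10.500)²/10.500 = 0.5952
  (8 − 10.500)²/10.500 = 0.5952
  (22 − 24.500)²/24.500 = 0.2551
  (27 − 24.500)²/24.500 = 0.2551
χ² = 0.5952 + 0.5952 + 0.2551 + 0.2551 = 1.70

1.70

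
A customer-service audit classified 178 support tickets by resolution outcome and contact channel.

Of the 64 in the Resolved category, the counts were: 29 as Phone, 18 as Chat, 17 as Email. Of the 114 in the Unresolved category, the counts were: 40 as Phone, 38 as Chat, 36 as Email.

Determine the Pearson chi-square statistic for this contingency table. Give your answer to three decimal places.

1.805

Row totals: 64, 114. Column totals: 69, 56, 53. Grand total N = 178.
Expected counts (row total × column total / N):
  Resolved, Phone: 64×69/178 = 24.8090
  Resolved, Chat: 64×56/178 = 20.1348
  Resolved, Email: 64×53/178 = 19.0562
  Unresolved, Phone: 114×69/178 = 44.1910
  Unresolved, Chat: 114×56/178 = 35.8652
  Unresolved, Email: 114×53/178 = 33.9438
Contributions (O − E)²/E:
  (29 − 24.8090)²/24.8090 = 0.7080
  (18 − 20.1348)²/20.1348 = 0.2263
  (17 − 19.0562)²/19.0562 = 0.2219
  (40 − 44.1910)²/44.1910 = 0.3975
  (38 − 35.8652)²/35.8652 = 0.1271
  (36 − 33.9438)²/33.9438 = 0.1246
χ² = 0.7080 + 0.2263 + 0.2219 + 0.3975 + 0.1271 + 0.1246 = 1.805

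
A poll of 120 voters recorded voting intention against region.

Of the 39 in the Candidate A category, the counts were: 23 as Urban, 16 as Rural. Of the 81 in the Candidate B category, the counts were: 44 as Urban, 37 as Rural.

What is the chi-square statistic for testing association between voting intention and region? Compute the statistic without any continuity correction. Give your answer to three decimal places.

0.231

Row totals: 39, 81. Column totals: 67, 53. Grand total N = 120.
Expected counts (row total × column total / N):
  Candidate A, Urban: 39×67/120 = 21.7750
  Candidate A, Rural: 39×53/120 = 17.2250
  Candidate B, Urban: 81×67/120 = 45.2250
  Candidate B, Rural: 81×53/120 = 35.7750
Contributions (O − E)²/E:
  (23 − 21.7750)²/21.7750 = 0.0689
  (16 − 17.2250)²/17.2250 = 0.0871
  (44 − 45.2250)²/45.2250 = 0.0332
  (37 − 35.7750)²/35.7750 = 0.0419
χ² = 0.0689 + 0.0871 + 0.0332 + 0.0419 = 0.231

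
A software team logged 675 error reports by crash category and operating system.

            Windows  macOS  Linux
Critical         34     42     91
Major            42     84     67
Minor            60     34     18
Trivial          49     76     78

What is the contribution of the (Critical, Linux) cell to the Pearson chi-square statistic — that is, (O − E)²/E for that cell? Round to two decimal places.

Row total (Critical) = 167; column total (Linux) = 254; N = 675.
Expected count E = 167 × 254 / 675 = 62.8415.
Contribution = (O − E)²/E = (91 − 62.8415)² / 62.8415 = 12.62.

12.62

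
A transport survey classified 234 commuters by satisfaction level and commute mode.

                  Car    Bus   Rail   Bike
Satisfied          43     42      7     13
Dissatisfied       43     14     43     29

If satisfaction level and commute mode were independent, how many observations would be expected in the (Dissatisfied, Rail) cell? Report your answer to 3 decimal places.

Row total (Dissatisfied) = 129; column total (Rail) = 50; grand total N = 234.
Expected count = (row total × column total) / N = 129 × 50 / 234 = 27.564.

27.564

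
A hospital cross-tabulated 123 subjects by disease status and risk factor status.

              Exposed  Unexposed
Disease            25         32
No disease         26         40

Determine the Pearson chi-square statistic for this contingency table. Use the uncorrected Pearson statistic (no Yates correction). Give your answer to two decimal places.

0.25

Row totals: 57, 66. Column totals: 51, 72. Grand total N = 123.
Expected counts (row total × column total / N):
  Disease, Exposed: 57×51/123 = 23.634
  Disease, Unexposed: 57×72/123 = 33.366
  No disease, Exposed: 66×51/123 = 27.366
  No disease, Unexposed: 66×72/123 = 38.634
Contributions (O − E)²/E:
  (25 − 23.634)²/23.634 = 0.0790
  (32 − 33.366)²/33.366 = 0.0559
  (26 − 27.366)²/27.366 = 0.0682
  (40 − 38.634)²/38.634 = 0.0483
χ² = 0.0790 + 0.0559 + 0.0682 + 0.0483 = 0.25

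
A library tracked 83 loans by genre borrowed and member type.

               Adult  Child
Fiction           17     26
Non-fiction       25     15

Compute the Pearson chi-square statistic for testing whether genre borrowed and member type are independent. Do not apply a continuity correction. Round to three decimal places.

4.372

Row totals: 43, 40. Column totals: 42, 41. Grand total N = 83.
Expected counts (row total × column total / N):
  Fiction, Adult: 43×42/83 = 21.7590
  Fiction, Child: 43×41/83 = 21.2410
  Non-fiction, Adult: 40×42/83 = 20.2410
  Non-fiction, Child: 40×41/83 = 19.7590
Contributions (O − E)²/E:
  (17 − 21.7590)²/21.7590 = 1.0409
  (26 − 21.2410)²/21.2410 = 1.0662
  (25 − 20.2410)²/20.2410 = 1.1189
  (15 − 19.7590)²/19.7590 = 1.1462
χ² = 1.0409 + 1.0662 + 1.1189 + 1.1462 = 4.372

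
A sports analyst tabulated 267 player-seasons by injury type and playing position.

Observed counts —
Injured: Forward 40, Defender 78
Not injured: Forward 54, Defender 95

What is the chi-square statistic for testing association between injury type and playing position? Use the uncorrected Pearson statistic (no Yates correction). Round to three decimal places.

Row totals: 118, 149. Column totals: 94, 173. Grand total N = 267.
Expected counts (row total × column total / N):
  Injured, Forward: 118×94/267 = 41.5431
  Injured, Defender: 118×173/267 = 76.4569
  Not injured, Forward: 149×94/267 = 52.4569
  Not injured, Defender: 149×173/267 = 96.5431
Contributions (O − E)²/E:
  (40 − 41.5431)²/41.5431 = 0.0573
  (78 − 76.4569)²/76.4569 = 0.0311
  (54 − 52.4569)²/52.4569 = 0.0454
  (95 − 96.5431)²/96.5431 = 0.0247
χ² = 0.0573 + 0.0311 + 0.0454 + 0.0247 = 0.159

0.159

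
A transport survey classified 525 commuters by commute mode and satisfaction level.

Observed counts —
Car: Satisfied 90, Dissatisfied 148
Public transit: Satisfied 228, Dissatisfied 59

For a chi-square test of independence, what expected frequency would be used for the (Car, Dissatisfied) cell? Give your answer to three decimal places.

Row total (Car) = 238; column total (Dissatisfied) = 207; grand total N = 525.
Expected count = (row total × column total) / N = 238 × 207 / 525 = 93.840.

93.840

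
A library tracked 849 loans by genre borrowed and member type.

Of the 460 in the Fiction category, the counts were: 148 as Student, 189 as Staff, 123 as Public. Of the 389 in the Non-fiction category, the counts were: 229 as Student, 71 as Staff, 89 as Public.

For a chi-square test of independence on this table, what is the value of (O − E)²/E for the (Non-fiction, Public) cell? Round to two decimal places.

0.68

Row total (Non-fiction) = 389; column total (Public) = 212; N = 849.
Expected count E = 389 × 212 / 849 = 97.135.
Contribution = (O − E)²/E = (89 − 97.135)² / 97.135 = 0.68.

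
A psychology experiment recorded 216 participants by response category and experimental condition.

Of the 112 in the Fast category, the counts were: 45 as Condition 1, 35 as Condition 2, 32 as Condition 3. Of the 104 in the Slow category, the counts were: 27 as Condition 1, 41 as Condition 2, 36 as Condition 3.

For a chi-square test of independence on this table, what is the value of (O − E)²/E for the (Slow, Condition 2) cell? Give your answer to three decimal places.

Row total (Slow) = 104; column total (Condition 2) = 76; N = 216.
Expected count E = 104 × 76 / 216 = 36.5926.
Contribution = (O − E)²/E = (41 − 36.5926)² / 36.5926 = 0.531.

0.531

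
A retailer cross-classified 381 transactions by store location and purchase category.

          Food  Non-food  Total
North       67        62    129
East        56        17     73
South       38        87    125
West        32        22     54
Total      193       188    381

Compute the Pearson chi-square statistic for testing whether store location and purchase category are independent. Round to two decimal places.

Grand total N = 381.
Expected counts (row total × column total / N):
  North, Food: 129×193/381 = 65.346
  North, Non-food: 129×188/381 = 63.654
  East, Food: 73×193/381 = 36.979
  East, Non-food: 73×188/381 = 36.021
  South, Food: 125×193/381 = 63.320
  South, Non-food: 125×188/381 = 61.680
  West, Food: 54×193/381 = 27.354
  West, Non-food: 54×188/381 = 26.646
Contributions (O − E)²/E:
  (67 − 65.346)²/65.346 = 0.0419
  (62 − 63.654)²/63.654 = 0.0430
  (56 − 36.979)²/36.979 = 9.7839
  (17 − 36.021)²/36.021 = 10.0441
  (38 − 63.320)²/63.320 = 10.1248
  (87 − 61.680)²/61.680 = 10.3940
  (32 − 27.354)²/27.354 = 0.7891
  (22 − 26.646)²/26.646 = 0.8101
χ² = 0.0419 + 0.0430 + 9.7839 + 10.0441 + 10.1248 + 10.3940 + 0.7891 + 0.8101 = 42.03

42.03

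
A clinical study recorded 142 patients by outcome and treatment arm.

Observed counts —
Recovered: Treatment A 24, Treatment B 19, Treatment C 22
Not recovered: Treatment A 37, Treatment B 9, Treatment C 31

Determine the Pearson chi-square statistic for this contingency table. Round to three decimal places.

6.905

Row totals: 65, 77. Column totals: 61, 28, 53. Grand total N = 142.
Expected counts (row total × column total / N):
  Recovered, Treatment A: 65×61/142 = 27.9225
  Recovered, Treatment B: 65×28/142 = 12.8169
  Recovered, Treatment C: 65×53/142 = 24.2606
  Not recovered, Treatment A: 77×61/142 = 33.0775
  Not recovered, Treatment B: 77×28/142 = 15.1831
  Not recovered, Treatment C: 77×53/142 = 28.7394
Contributions (O − E)²/E:
  (24 − 27.9225)²/27.9225 = 0.5510
  (19 − 12.8169)²/12.8169 = 2.9828
  (22 − 24.2606)²/24.2606 = 0.2106
  (37 − 33.0775)²/33.0775 = 0.4652
  (9 − 15.1831)²/15.1831 = 2.5180
  (31 − 28.7394)²/28.7394 = 0.1778
χ² = 0.5510 + 2.9828 + 0.2106 + 0.4652 + 2.5180 + 0.1778 = 6.905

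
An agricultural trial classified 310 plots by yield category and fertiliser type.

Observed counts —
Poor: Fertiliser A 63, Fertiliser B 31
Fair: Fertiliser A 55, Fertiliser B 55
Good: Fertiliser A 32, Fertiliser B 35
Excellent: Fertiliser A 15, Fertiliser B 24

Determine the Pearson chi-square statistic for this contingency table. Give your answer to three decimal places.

11.864

Row totals: 94, 110, 67, 39. Column totals: 165, 145. Grand total N = 310.
Expected counts (row total × column total / N):
  Poor, Fertiliser A: 94×165/310 = 50.0323
  Poor, Fertiliser B: 94×145/310 = 43.9677
  Fair, Fertiliser A: 110×165/310 = 58.5484
  Fair, Fertiliser B: 110×145/310 = 51.4516
  Good, Fertiliser A: 67×165/310 = 35.6613
  Good, Fertiliser B: 67×145/310 = 31.3387
  Excellent, Fertiliser A: 39×165/310 = 20.7581
  Excellent, Fertiliser B: 39×145/310 = 18.2419
Contributions (O − E)²/E:
  (63 − 50.0323)²/50.0323 = 3.3611
  (31 − 43.9677)²/43.9677 = 3.8247
  (55 − 58.5484)²/58.5484 = 0.2151
  (55 − 51.4516)²/51.4516 = 0.2447
  (32 − 35.6613)²/35.6613 = 0.3759
  (35 − 31.3387)²/31.3387 = 0.4277
  (15 − 20.7581)²/20.7581 = 1.5972
  (24 − 18.2419)²/18.2419 = 1.8176
χ² = 3.3611 + 3.8247 + 0.2151 + 0.2447 + 0.3759 + 0.4277 + 1.5972 + 1.8176 = 11.864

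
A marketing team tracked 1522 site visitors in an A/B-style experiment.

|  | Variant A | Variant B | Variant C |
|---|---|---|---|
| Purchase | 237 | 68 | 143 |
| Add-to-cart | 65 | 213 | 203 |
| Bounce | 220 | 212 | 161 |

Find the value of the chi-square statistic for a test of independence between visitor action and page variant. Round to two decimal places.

Row totals: 448, 481, 593. Column totals: 522, 493, 507. Grand total N = 1522.
Expected counts (row total × column total / N):
  Purchase, Variant A: 448×522/1522 = 153.650
  Purchase, Variant B: 448×493/1522 = 145.114
  Purchase, Variant C: 448×507/1522 = 149.235
  Add-to-cart, Variant A: 481×522/1522 = 164.968
  Add-to-cart, Variant B: 481×493/1522 = 155.804
  Add-to-cart, Variant C: 481×507/1522 = 160.228
  Bounce, Variant A: 593×522/1522 = 203.381
  Bounce, Variant B: 593×493/1522 = 192.082
  Bounce, Variant C: 593×507/1522 = 197.537
Contributions (O − E)²/E:
  (237 − 153.650)²/153.650 = 45.2146
  (68 − 145.114)²/145.114 = 40.9786
  (143 − 149.235)²/149.235 = 0.2605
  (65 − 164.968)²/164.968 = 60.5790
  (213 − 155.804)²/155.804 = 20.9968
  (203 − 160.228)²/160.228 = 11.4178
  (220 − 203.381)²/203.381 = 1.3580
  (212 − 192.082)²/192.082 = 2.0654
  (161 − 197.537)²/197.537 = 6.7580
χ² = 45.2146 + 40.9786 + 0.2605 + 60.5790 + 20.9968 + 11.4178 + 1.3580 + 2.0654 + 6.7580 = 189.63

189.63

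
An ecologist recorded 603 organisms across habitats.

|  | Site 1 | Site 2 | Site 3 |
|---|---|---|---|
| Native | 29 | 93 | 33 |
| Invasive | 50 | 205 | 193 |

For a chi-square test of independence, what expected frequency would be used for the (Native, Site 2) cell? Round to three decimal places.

76.600

Row total (Native) = 155; column total (Site 2) = 298; grand total N = 603.
Expected count = (row total × column total) / N = 155 × 298 / 603 = 76.600.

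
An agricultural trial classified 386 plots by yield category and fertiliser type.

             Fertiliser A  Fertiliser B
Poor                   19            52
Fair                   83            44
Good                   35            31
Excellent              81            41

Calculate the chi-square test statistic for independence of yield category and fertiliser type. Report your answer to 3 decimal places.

34.778

Row totals: 71, 127, 66, 122. Column totals: 218, 168. Grand total N = 386.
Expected counts (row total × column total / N):
  Poor, Fertiliser A: 71×218/386 = 40.0984
  Poor, Fertiliser B: 71×168/386 = 30.9016
  Fair, Fertiliser A: 127×218/386 = 71.7254
  Fair, Fertiliser B: 127×168/386 = 55.2746
  Good, Fertiliser A: 66×218/386 = 37.2746
  Good, Fertiliser B: 66×168/386 = 28.7254
  Excellent, Fertiliser A: 122×218/386 = 68.9016
  Excellent, Fertiliser B: 122×168/386 = 53.0984
Contributions (O − E)²/E:
  (19 − 40.0984)²/40.0984 = 11.1013
  (52 − 30.9016)²/30.9016 = 14.4052
  (83 − 71.7254)²/71.7254 = 1.7723
  (44 − 55.2746)²/55.2746 = 2.2997
  (35 − 37.2746)²/37.2746 = 0.1388
  (31 − 28.7254)²/28.7254 = 0.1801
  (81 − 68.9016)²/68.9016 = 2.1244
  (41 − 53.0984)²/53.0984 = 2.7566
χ² = 11.1013 + 14.4052 + 1.7723 + 2.2997 + 0.1388 + 0.1801 + 2.1244 + 2.7566 = 34.778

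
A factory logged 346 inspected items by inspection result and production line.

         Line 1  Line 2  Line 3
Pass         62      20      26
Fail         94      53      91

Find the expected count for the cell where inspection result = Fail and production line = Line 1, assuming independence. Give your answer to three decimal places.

107.306

Row total (Fail) = 238; column total (Line 1) = 156; grand total N = 346.
Expected count = (row total × column total) / N = 238 × 156 / 346 = 107.306.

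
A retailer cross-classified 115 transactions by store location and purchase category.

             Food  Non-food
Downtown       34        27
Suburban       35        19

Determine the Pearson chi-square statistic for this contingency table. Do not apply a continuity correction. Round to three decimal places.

Row totals: 61, 54. Column totals: 69, 46. Grand total N = 115.
Expected counts (row total × column total / N):
  Downtown, Food: 61×69/115 = 36.6000
  Downtown, Non-food: 61×46/115 = 24.4000
  Suburban, Food: 54×69/115 = 32.4000
  Suburban, Non-food: 54×46/115 = 21.6000
Contributions (O − E)²/E:
  (34 − 36.6000)²/36.6000 = 0.1847
  (27 − 24.4000)²/24.4000 = 0.2770
  (35 − 32.4000)²/32.4000 = 0.2086
  (19 − 21.6000)²/21.6000 = 0.3130
χ² = 0.1847 + 0.2770 + 0.2086 + 0.3130 = 0.983

0.983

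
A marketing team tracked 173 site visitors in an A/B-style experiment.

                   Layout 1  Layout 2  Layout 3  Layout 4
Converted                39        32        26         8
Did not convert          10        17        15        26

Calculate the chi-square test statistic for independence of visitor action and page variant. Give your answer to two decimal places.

27.58

Row totals: 105, 68. Column totals: 49, 49, 41, 34. Grand total N = 173.
Expected counts (row total × column total / N):
  Converted, Layout 1: 105×49/173 = 29.740
  Converted, Layout 2: 105×49/173 = 29.740
  Converted, Layout 3: 105×41/173 = 24.884
  Converted, Layout 4: 105×34/173 = 20.636
  Did not convert, Layout 1: 68×49/173 = 19.260
  Did not convert, Layout 2: 68×49/173 = 19.260
  Did not convert, Layout 3: 68×41/173 = 16.116
  Did not convert, Layout 4: 68×34/173 = 13.364
Contributions (O − E)²/E:
  (39 − 29.740)²/29.740 = 2.8832
  (32 − 29.740)²/29.740 = 0.1717
  (26 − 24.884)²/24.884 = 0.0501
  (8 − 20.636)²/20.636 = 7.7374
  (10 − 19.260)²/19.260 = 4.4521
  (17 − 19.260)²/19.260 = 0.2652
  (15 − 16.116)²/16.116 = 0.0773
  (26 − 13.364)²/13.364 = 11.9477
χ² = 2.8832 + 0.1717 + 0.0501 + 7.7374 + 4.4521 + 0.2652 + 0.0773 + 11.9477 = 27.58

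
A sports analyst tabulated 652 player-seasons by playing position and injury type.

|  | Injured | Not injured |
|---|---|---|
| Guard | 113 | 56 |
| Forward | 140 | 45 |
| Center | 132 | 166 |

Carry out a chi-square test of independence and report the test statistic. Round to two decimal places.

52.24

Row totals: 169, 185, 298. Column totals: 385, 267. Grand total N = 652.
Expected counts (row total × column total / N):
  Guard, Injured: 169×385/652 = 99.793
  Guard, Not injured: 169×267/652 = 69.207
  Forward, Injured: 185×385/652 = 109.241
  Forward, Not injured: 185×267/652 = 75.759
  Center, Injured: 298×385/652 = 175.966
  Center, Not injured: 298×267/652 = 122.034
Contributions (O − E)²/E:
  (113 − 99.793)²/99.793 = 1.7479
  (56 − 69.207)²/69.207 = 2.5203
  (140 − 109.241)²/109.241 = 8.6608
  (45 − 75.759)²/75.759 = 12.4885
  (132 − 175.966)²/175.966 = 10.9851
  (166 − 122.034)²/122.034 = 15.8399
χ² = 1.7479 + 2.5203 + 8.6608 + 12.4885 + 10.9851 + 15.8399 = 52.24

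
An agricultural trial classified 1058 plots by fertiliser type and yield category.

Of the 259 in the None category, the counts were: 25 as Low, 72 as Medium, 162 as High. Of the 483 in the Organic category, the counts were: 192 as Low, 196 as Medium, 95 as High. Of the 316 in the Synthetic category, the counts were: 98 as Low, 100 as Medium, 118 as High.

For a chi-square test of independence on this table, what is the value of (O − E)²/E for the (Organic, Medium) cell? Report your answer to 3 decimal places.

4.667

Row total (Organic) = 483; column total (Medium) = 368; N = 1058.
Expected count E = 483 × 368 / 1058 = 168.0000.
Contribution = (O − E)²/E = (196 − 168.0000)² / 168.0000 = 4.667.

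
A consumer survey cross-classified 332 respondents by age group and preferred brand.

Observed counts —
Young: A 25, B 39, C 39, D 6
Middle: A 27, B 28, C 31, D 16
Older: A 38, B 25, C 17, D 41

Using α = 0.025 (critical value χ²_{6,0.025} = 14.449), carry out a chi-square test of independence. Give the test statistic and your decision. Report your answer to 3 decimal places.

Row totals: 109, 102, 121. Column totals: 90, 92, 87, 63. Grand total N = 332.
Expected counts (row total × column total / N):
  Young, A: 109×90/332 = 29.54819
  Young, B: 109×92/332 = 30.20482
  Young, C: 109×87/332 = 28.56325
  Young, D: 109×63/332 = 20.68373
  Middle, A: 102×90/332 = 27.65060
  Middle, B: 102×92/332 = 28.26506
  Middle, C: 102×87/332 = 26.72892
  Middle, D: 102×63/332 = 19.35542
  Older, A: 121×90/332 = 32.80120
  Older, B: 121×92/332 = 33.53012
  Older, C: 121×87/332 = 31.70783
  Older, D: 121×63/332 = 22.96084
Contributions (O − E)²/E:
  (25 − 29.54819)²/29.54819 = 0.7001
  (39 − 30.20482)²/30.20482 = 2.5610
  (39 − 28.56325)²/28.56325 = 3.8135
  (6 − 20.68373)²/20.68373 = 10.4242
  (27 − 27.65060)²/27.65060 = 0.0153
  (28 − 28.26506)²/28.26506 = 0.0025
  (31 − 26.72892)²/26.72892 = 0.6825
  (16 − 19.35542)²/19.35542 = 0.5817
  (38 − 32.80120)²/32.80120 = 0.8240
  (25 − 33.53012)²/33.53012 = 2.1701
  (17 − 31.70783)²/31.70783 = 6.8223
  (41 − 22.96084)²/22.96084 = 14.1724
χ² = 0.7001 + 2.5610 + 3.8135 + 10.4242 + 0.0153 + 0.0025 + 0.6825 + 0.5817 + 0.8240 + 2.1701 + 6.8223 + 14.1724 = 42.770
df = (3−1)(4−1) = 6. Since 42.770 > 14.449, reject the null hypothesis of independence at α = 0.025.

42.770; reject H₀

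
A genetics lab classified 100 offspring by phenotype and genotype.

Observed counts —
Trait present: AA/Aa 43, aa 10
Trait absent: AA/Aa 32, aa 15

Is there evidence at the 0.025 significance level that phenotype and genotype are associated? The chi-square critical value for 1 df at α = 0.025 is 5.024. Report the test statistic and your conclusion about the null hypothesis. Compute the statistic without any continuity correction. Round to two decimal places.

2.26; fail to reject H₀

Row totals: 53, 47. Column totals: 75, 25. Grand total N = 100.
Expected counts (row total × column total / N):
  Trait present, AA/Aa: 53×75/100 = 39.750
  Trait present, aa: 53×25/100 = 13.250
  Trait absent, AA/Aa: 47×75/100 = 35.250
  Trait absent, aa: 47×25/100 = 11.750
Contributions (O − E)²/E:
  (43 − 39.750)²/39.750 = 0.2657
  (10 − 13.250)²/13.250 = 0.7972
  (32 − 35.250)²/35.250 = 0.2996
  (15 − 11.750)²/11.750 = 0.8989
χ² = 0.2657 + 0.7972 + 0.2996 + 0.8989 = 2.26
df = (2−1)(2−1) = 1. Since 2.26 < 5.024, fail to reject the null hypothesis of independence at α = 0.025.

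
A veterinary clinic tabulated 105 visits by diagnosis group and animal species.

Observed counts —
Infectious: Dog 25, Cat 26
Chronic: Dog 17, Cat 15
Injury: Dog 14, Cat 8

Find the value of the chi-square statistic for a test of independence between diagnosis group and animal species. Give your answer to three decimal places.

1.320

Row totals: 51, 32, 22. Column totals: 56, 49. Grand total N = 105.
Expected counts (row total × column total / N):
  Infectious, Dog: 51×56/105 = 27.2000
  Infectious, Cat: 51×49/105 = 23.8000
  Chronic, Dog: 32×56/105 = 17.0667
  Chronic, Cat: 32×49/105 = 14.9333
  Injury, Dog: 22×56/105 = 11.7333
  Injury, Cat: 22×49/105 = 10.2667
Contributions (O − E)²/E:
  (25 − 27.2000)²/27.2000 = 0.1779
  (26 − 23.8000)²/23.8000 = 0.2034
  (17 − 17.0667)²/17.0667 = 0.0003
  (15 − 14.9333)²/14.9333 = 0.0003
  (14 − 11.7333)²/11.7333 = 0.4379
  (8 − 10.2667)²/10.2667 = 0.5004
χ² = 0.1779 + 0.2034 + 0.0003 + 0.0003 + 0.4379 + 0.5004 = 1.320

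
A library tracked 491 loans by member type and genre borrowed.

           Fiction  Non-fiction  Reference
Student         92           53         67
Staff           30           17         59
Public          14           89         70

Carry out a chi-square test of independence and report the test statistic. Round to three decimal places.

Row totals: 212, 106, 173. Column totals: 136, 159, 196. Grand total N = 491.
Expected counts (row total × column total / N):
  Student, Fiction: 212×136/491 = 58.720978
  Student, Non-fiction: 212×159/491 = 68.651731
  Student, Reference: 212×196/491 = 84.627291
  Staff, Fiction: 106×136/491 = 29.360489
  Staff, Non-fiction: 106×159/491 = 34.325866
  Staff, Reference: 106×196/491 = 42.313646
  Public, Fiction: 173×136/491 = 47.918534
  Public, Non-fiction: 173×159/491 = 56.022403
  Public, Reference: 173×196/491 = 69.059063
Contributions (O − E)²/E:
  (92 − 58.720978)²/58.720978 = 18.8603
  (53 − 68.651731)²/68.651731 = 3.5684
  (67 − 84.627291)²/84.627291 = 3.6716
  (30 − 29.360489)²/29.360489 = 0.0139
  (17 − 34.325866)²/34.325866 = 8.7452
  (59 − 42.313646)²/42.313646 = 6.5803
  (14 − 47.918534)²/47.918534 = 24.0088
  (89 − 56.022403)²/56.022403 = 19.4123
  (70 − 69.059063)²/69.059063 = 0.0128
χ² = 18.8603 + 3.5684 + 3.6716 + 0.0139 + 8.7452 + 6.5803 + 24.0088 + 19.4123 + 0.0128 = 84.874

84.874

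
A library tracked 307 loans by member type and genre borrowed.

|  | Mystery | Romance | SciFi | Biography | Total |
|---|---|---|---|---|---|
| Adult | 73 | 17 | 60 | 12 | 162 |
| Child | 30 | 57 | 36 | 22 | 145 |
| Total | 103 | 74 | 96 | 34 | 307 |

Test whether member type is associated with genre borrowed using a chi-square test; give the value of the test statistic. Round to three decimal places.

Grand total N = 307.
Expected counts (row total × column total / N):
  Adult, Mystery: 162×103/307 = 54.35179
  Adult, Romance: 162×74/307 = 39.04886
  Adult, SciFi: 162×96/307 = 50.65798
  Adult, Biography: 162×34/307 = 17.94137
  Child, Mystery: 145×103/307 = 48.64821
  Child, Romance: 145×74/307 = 34.95114
  Child, SciFi: 145×96/307 = 45.34202
  Child, Biography: 145×34/307 = 16.05863
Contributions (O − E)²/E:
  (73 − 54.35179)²/54.35179 = 6.3982
  (17 − 39.04886)²/39.04886 = 12.4498
  (60 − 50.65798)²/50.65798 = 1.7228
  (12 − 17.94137)²/17.94137 = 1.9675
  (30 − 48.64821)²/48.64821 = 7.1484
  (57 − 34.95114)²/34.95114 = 13.9095
  (36 − 45.34202)²/45.34202 = 1.9248
  (22 − 16.05863)²/16.05863 = 2.1982
χ² = 6.3982 + 12.4498 + 1.7228 + 1.9675 + 7.1484 + 13.9095 + 1.9248 + 2.1982 = 47.719

47.719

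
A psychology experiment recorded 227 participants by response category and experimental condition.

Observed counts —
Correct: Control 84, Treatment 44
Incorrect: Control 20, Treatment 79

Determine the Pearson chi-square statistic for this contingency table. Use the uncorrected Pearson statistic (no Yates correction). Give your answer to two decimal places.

Row totals: 128, 99. Column totals: 104, 123. Grand total N = 227.
Expected counts (row total × column total / N):
  Correct, Control: 128×104/227 = 58.643
  Correct, Treatment: 128×123/227 = 69.357
  Incorrect, Control: 99×104/227 = 45.357
  Incorrect, Treatment: 99×123/227 = 53.643
Contributions (O − E)²/E:
  (84 − 58.643)²/58.643 = 10.9643
  (44 − 69.357)²/69.357 = 9.2705
  (20 − 45.357)²/45.357 = 14.1759
  (79 − 53.643)²/53.643 = 11.9862
χ² = 10.9643 + 9.2705 + 14.1759 + 11.9862 = 46.40

46.40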